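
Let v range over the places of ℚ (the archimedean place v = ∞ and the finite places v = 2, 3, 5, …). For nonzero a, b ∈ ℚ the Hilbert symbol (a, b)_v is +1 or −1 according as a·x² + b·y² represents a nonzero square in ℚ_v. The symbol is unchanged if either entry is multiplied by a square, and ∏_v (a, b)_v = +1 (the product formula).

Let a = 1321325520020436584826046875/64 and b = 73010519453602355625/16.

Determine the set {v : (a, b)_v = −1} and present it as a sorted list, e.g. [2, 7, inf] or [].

(a, b) ≡ (20163, 134849) mod (ℚ^×)²; places V = {2, 3, 5, 7, 11, 13, 23, 41, 47, ∞}.
(a,b)_41: α=4, u≡10; β=3, v≡23 (mod 41); (10|41)=+1, (23|41)=+1; sign (−1)^0·+1^3·+1^4 = +1.
(a,b)_3: α=1, u≡1; β=2, v≡2 (mod 3); (1|3)=+1, (2|3)=-1; sign (−1)^0·+1^2·-1^1 = -1.
(a,b)_7: α=4, u≡3; β=2, v≡4 (mod 7); (3|7)=-1, (4|7)=+1; sign (−1)^0·-1^2·+1^4 = +1.
(a,b)_13: α=1, u≡1; β=1, v≡1 (mod 13); (1|13)=+1, (1|13)=+1; sign (−1)^0·+1^1·+1^1 = +1.
(a,b)_5: α=6, u≡3; β=4, v≡4 (mod 5); (3|5)=-1, (4|5)=+1; sign (−1)^0·-1^4·+1^6 = +1.
(a,b)_∞: sgn(20163)=+, sgn(134849)=+, so +1.
(a,b)_2: α=-6, β=-4; u≡3, v≡1 (mod 8); ε(u)ε(v)=1·0, αω(v)=-6·0, βω(u)=-4·1; sum ≡ 0  ⇒  +1.
(a,b)_47: α=3, u≡21; β=2, v≡28 (mod 47); (21|47)=+1, (28|47)=+1; sign (−1)^0·+1^2·+1^3 = +1.
(a,b)_23: α=4, u≡10; β=3, v≡19 (mod 23); (10|23)=-1, (19|23)=-1; sign (−1)^0·-1^3·-1^4 = -1.
(a,b)_11: α=1, u≡2; β=1, v≡3 (mod 11); (2|11)=-1, (3|11)=+1; sign (−1)^1·-1^1·+1^1 = +1.
Ram(20163, 134849) = {3, 23}; no ℚ_3-point on the conic.

[3, 23]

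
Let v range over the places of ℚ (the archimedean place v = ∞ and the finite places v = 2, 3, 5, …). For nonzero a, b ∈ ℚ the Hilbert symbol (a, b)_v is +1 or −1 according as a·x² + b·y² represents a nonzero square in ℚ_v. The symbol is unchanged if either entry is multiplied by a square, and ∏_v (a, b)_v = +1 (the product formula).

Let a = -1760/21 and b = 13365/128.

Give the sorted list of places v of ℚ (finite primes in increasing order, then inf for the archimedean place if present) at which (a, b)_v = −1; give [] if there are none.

[5, 11]

(a, b) ≡ (-2310, 330) mod (ℚ^×)²; places V = {2, 3, 5, 7, 11, ∞}.
(a,b)_3: α=-1, u≡1; β=5, v≡2 (mod 3); (1|3)=+1, (2|3)=-1; sign (−1)^1·+1^5·-1^-1 = +1.
(a,b)_11: α=1, u≡6; β=1, v≡7 (mod 11); (6|11)=-1, (7|11)=-1; sign (−1)^1·-1^1·-1^1 = -1.
(a,b)_7: α=-1, u≡6; β=0, v≡1 (mod 7); (6|7)=-1, (1|7)=+1; sign (−1)^0·-1^0·+1^-1 = +1.
(a,b)_5: α=1, u≡3; β=1, v≡1 (mod 5); (3|5)=-1, (1|5)=+1; sign (−1)^0·-1^1·+1^1 = -1.
(a,b)_2: α=5, β=-7; u≡5, v≡5 (mod 8); ε(u)ε(v)=0·0, αω(v)=5·1, βω(u)=-7·1; sum ≡ 0  ⇒  +1.
(a,b)_∞: sgn(-2310)=−, sgn(330)=+, so +1.
(-2310, 330 / ℚ) ramifies at {5, 11}: a division algebra.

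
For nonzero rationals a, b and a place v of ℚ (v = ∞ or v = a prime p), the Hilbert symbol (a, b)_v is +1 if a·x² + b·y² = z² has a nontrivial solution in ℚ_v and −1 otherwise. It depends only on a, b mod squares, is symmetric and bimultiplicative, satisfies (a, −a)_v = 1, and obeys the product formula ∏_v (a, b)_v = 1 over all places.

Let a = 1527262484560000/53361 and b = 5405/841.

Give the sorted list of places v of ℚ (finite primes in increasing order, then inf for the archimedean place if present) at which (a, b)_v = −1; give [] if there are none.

[2, 23]

(a, b) ≡ (34, 5405) mod (ℚ^×)²; places V = {2, 3, 5, 7, 11, 17, 23, 29, 31, 47, ∞}.
(a,b)_31: α=2, u≡17; β=0, v≡26 (mod 31); (17|31)=-1, (26|31)=-1; sign (−1)^0·-1^0·-1^2 = +1.
(a,b)_11: α=-2, u≡1; β=0, v≡3 (mod 11); (1|11)=+1, (3|11)=+1; sign (−1)^0·+1^0·+1^-2 = +1.
(a,b)_29: α=0, u≡7; β=-2, v≡11 (mod 29); (7|29)=+1, (11|29)=-1; sign (−1)^0·+1^-2·-1^0 = +1.
(a,b)_5: α=4, u≡1; β=1, v≡1 (mod 5); (1|5)=+1, (1|5)=+1; sign (−1)^0·+1^1·+1^4 = +1.
(a,b)_2: α=7, β=0; u≡1, v≡5 (mod 8); ε(u)ε(v)=0·0, αω(v)=7·1, βω(u)=0·0; sum ≡ 1  ⇒  -1.
(a,b)_3: α=-2, u≡1; β=0, v≡2 (mod 3); (1|3)=+1, (2|3)=-1; sign (−1)^0·+1^0·-1^-2 = +1.
(a,b)_7: α=-2, u≡5; β=0, v≡1 (mod 7); (5|7)=-1, (1|7)=+1; sign (−1)^0·-1^0·+1^-2 = +1.
(a,b)_23: α=2, u≡19; β=1, v≡11 (mod 23); (19|23)=-1, (11|23)=-1; sign (−1)^0·-1^1·-1^2 = -1.
(a,b)_∞: sgn(34)=+, sgn(5405)=+, so +1.
(a,b)_47: α=2, u≡32; β=1, v≡24 (mod 47); (32|47)=+1, (24|47)=+1; sign (−1)^0·+1^1·+1^2 = +1.
(a,b)_17: α=1, u≡16; β=0, v≡2 (mod 17); (16|17)=+1, (2|17)=+1; sign (−1)^0·+1^0·+1^1 = +1.
Ram(34, 5405) = {2, 23}; no ℚ_2-point on the conic.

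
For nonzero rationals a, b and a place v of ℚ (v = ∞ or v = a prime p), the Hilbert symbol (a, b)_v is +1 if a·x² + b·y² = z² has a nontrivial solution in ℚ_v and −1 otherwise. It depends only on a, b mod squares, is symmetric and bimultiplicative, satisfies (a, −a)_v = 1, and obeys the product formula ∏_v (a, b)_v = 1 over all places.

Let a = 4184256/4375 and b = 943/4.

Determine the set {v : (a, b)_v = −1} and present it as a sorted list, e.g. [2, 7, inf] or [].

Mod squares: a ≡ 457653, b ≡ 943. Check v ∈ {∞, 2, 3, 5, 7, 19, 23, 31, 37, 41}.
v=∞: 457653 > 0 and 943 > 0  ⇒  (a,b)_∞ = +1.
v=7: a=7^-1·(≡3), b=7^0·(≡3) mod 7; (3|7)=-1, (3|7)=-1; (−1)^{-1·0·3}·(-1)^0·(-1)^-1 = -1.
v=37: a=37^1·(≡10), b=37^0·(≡23) mod 37; (10|37)=+1, (23|37)=-1; (−1)^{1·0·18}·(+1)^0·(-1)^1 = -1.
v=5: a=5^-4·(≡3), b=5^0·(≡2) mod 5; (3|5)=-1, (2|5)=-1; (−1)^{-4·0·2}·(-1)^0·(-1)^-4 = +1.
v=23: a=23^0·(≡10), b=23^1·(≡16) mod 23; (10|23)=-1, (16|23)=+1; (−1)^{0·1·11}·(-1)^1·(+1)^0 = -1.
v=31: a=31^1·(≡16), b=31^0·(≡11) mod 31; (16|31)=+1, (11|31)=-1; (−1)^{1·0·15}·(+1)^0·(-1)^1 = -1.
v=2: v_2(a)=6, v_2(b)=-2; units ≡ 5, 7 (mod 8); ε·ε+αω+βω = 0·1+6·0+-2·1 ≡ 0  ⇒  (a,b)_2 = +1.
v=3: a=3^1·(≡1), b=3^0·(≡1) mod 3; (1|3)=+1, (1|3)=+1; (−1)^{1·0·1}·(+1)^0·(+1)^1 = +1.
v=19: a=19^1·(≡18), b=19^0·(≡3) mod 19; (18|19)=-1, (3|19)=-1; (−1)^{1·0·9}·(-1)^0·(-1)^1 = -1.
v=41: a=41^0·(≡17), b=41^1·(≡16) mod 41; (17|41)=-1, (16|41)=+1; (−1)^{0·1·20}·(-1)^1·(+1)^0 = -1.
(457653, 943 / ℚ) ramifies at {7, 19, 23, 31, 37, 41}: a division algebra.

[7, 19, 23, 31, 37, 41]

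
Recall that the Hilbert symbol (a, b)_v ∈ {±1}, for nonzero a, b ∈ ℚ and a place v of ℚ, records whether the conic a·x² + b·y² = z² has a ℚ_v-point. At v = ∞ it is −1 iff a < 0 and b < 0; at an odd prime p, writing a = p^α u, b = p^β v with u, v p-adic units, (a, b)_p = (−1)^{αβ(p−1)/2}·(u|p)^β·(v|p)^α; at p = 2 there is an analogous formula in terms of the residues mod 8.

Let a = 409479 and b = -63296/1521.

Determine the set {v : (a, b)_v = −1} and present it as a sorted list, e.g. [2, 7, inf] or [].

(a, b) ≡ (409479, -989) mod (ℚ^×)²; places V = {2, 3, 7, 13, 17, 23, 31, 37, 43, ∞}.
(a,b)_2: α=0, β=6; u≡7, v≡3 (mod 8); ε(u)ε(v)=1·1, αω(v)=0·1, βω(u)=6·0; sum ≡ 1  ⇒  -1.
(a,b)_37: α=1, u≡4; β=0, v≡12 (mod 37); (4|37)=+1, (12|37)=+1; sign (−1)^0·+1^0·+1^1 = +1.
(a,b)_17: α=1, u≡15; β=0, v≡10 (mod 17); (15|17)=+1, (10|17)=-1; sign (−1)^0·+1^0·-1^1 = -1.
(a,b)_23: α=0, u≡10; β=1, v≡18 (mod 23); (10|23)=-1, (18|23)=+1; sign (−1)^0·-1^1·+1^0 = -1.
(a,b)_3: α=1, u≡2; β=-2, v≡1 (mod 3); (2|3)=-1, (1|3)=+1; sign (−1)^0·-1^-2·+1^1 = +1.
(a,b)_13: α=0, u≡5; β=-2, v≡3 (mod 13); (5|13)=-1, (3|13)=+1; sign (−1)^0·-1^-2·+1^0 = +1.
(a,b)_43: α=0, u≡33; β=1, v≡37 (mod 43); (33|43)=-1, (37|43)=-1; sign (−1)^0·-1^1·-1^0 = -1.
(a,b)_7: α=1, u≡5; β=0, v≡6 (mod 7); (5|7)=-1, (6|7)=-1; sign (−1)^0·-1^0·-1^1 = -1.
(a,b)_31: α=1, u≡3; β=0, v≡3 (mod 31); (3|31)=-1, (3|31)=-1; sign (−1)^0·-1^0·-1^1 = -1.
(a,b)_∞: sgn(409479)=+, sgn(-989)=−, so +1.
|Ram(409479, -989)| = 6, even; anisotropic at {2, 7, 17, 23, 31, 43}.

[2, 7, 17, 23, 31, 43]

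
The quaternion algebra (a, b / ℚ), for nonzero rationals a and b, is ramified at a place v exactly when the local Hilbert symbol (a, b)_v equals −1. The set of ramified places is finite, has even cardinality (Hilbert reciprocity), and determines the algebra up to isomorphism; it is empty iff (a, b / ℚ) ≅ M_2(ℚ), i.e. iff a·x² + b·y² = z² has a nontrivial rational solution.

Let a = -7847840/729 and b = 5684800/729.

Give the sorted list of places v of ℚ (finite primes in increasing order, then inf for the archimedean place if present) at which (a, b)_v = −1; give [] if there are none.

Mod squares: a ≡ -10010, b ≡ 3553. Check v ∈ {∞, 2, 3, 5, 7, 11, 13, 17, 19}.
v=∞: -10010 < 0 and 3553 > 0  ⇒  (a,b)_∞ = +1.
v=17: a=17^0·(≡14), b=17^1·(≡12) mod 17; (14|17)=-1, (12|17)=-1; (−1)^{0·1·8}·(-1)^1·(-1)^0 = -1.
v=13: a=13^1·(≡1), b=13^0·(≡4) mod 13; (1|13)=+1, (4|13)=+1; (−1)^{1·0·6}·(+1)^0·(+1)^1 = +1.
v=11: a=11^1·(≡3), b=11^1·(≡3) mod 11; (3|11)=+1, (3|11)=+1; (−1)^{1·1·5}·(+1)^1·(+1)^1 = -1.
v=19: a=19^0·(≡13), b=19^1·(≡1) mod 19; (13|19)=-1, (1|19)=+1; (−1)^{0·1·9}·(-1)^1·(+1)^0 = -1.
v=2: v_2(a)=5, v_2(b)=6; units ≡ 3, 1 (mod 8); ε·ε+αω+βω = 1·0+5·0+6·1 ≡ 0  ⇒  (a,b)_2 = +1.
v=5: a=5^1·(≡3), b=5^2·(≡3) mod 5; (3|5)=-1, (3|5)=-1; (−1)^{1·2·2}·(-1)^2·(-1)^1 = -1.
v=7: a=7^3·(≡3), b=7^0·(≡2) mod 7; (3|7)=-1, (2|7)=+1; (−1)^{3·0·3}·(-1)^0·(+1)^3 = +1.
v=3: a=3^-6·(≡1), b=3^-6·(≡1) mod 3; (1|3)=+1, (1|3)=+1; (−1)^{-6·-6·1}·(+1)^-6·(+1)^-6 = +1.
Ram(-10010, 3553) = {5, 11, 17, 19}; no ℚ_5-point on the conic.

[5, 11, 17, 19]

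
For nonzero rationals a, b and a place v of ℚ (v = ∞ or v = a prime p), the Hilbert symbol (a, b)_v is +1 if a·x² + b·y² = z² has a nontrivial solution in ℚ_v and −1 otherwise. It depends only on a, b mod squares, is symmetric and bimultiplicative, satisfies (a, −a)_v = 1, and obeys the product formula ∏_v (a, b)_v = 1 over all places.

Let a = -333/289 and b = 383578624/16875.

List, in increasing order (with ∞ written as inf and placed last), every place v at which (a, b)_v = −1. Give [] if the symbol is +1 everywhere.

[3, 11, 13, 37]

Mod squares: a ≡ -37, b ≡ 26598. Check v ∈ {∞, 2, 3, 5, 11, 13, 17, 31, 37}.
v=∞: -37 < 0 and 26598 > 0  ⇒  (a,b)_∞ = +1.
v=3: a=3^2·(≡2), b=3^-3·(≡1) mod 3; (2|3)=-1, (1|3)=+1; (−1)^{2·-3·1}·(-1)^-3·(+1)^2 = -1.
v=5: a=5^0·(≡3), b=5^-4·(≡2) mod 5; (3|5)=-1, (2|5)=-1; (−1)^{0·-4·2}·(-1)^-4·(-1)^0 = +1.
v=2: v_2(a)=0, v_2(b)=9; units ≡ 3, 3 (mod 8); ε·ε+αω+βω = 1·1+0·1+9·1 ≡ 0  ⇒  (a,b)_2 = +1.
v=31: a=31^0·(≡7), b=31^1·(≡29) mod 31; (7|31)=+1, (29|31)=-1; (−1)^{0·1·15}·(+1)^1·(-1)^0 = +1.
v=13: a=13^0·(≡6), b=13^3·(≡2) mod 13; (6|13)=-1, (2|13)=-1; (−1)^{0·3·6}·(-1)^3·(-1)^0 = -1.
v=37: a=37^1·(≡33), b=37^0·(≡35) mod 37; (33|37)=+1, (35|37)=-1; (−1)^{1·0·18}·(+1)^0·(-1)^1 = -1.
v=11: a=11^0·(≡10), b=11^1·(≡3) mod 11; (10|11)=-1, (3|11)=+1; (−1)^{0·1·5}·(-1)^1·(+1)^0 = -1.
v=17: a=17^-2·(≡7), b=17^0·(≡10) mod 17; (7|17)=-1, (10|17)=-1; (−1)^{-2·0·8}·(-1)^0·(-1)^-2 = +1.
Ram(-37, 26598) = {3, 11, 13, 37}; no ℚ_3-point on the conic.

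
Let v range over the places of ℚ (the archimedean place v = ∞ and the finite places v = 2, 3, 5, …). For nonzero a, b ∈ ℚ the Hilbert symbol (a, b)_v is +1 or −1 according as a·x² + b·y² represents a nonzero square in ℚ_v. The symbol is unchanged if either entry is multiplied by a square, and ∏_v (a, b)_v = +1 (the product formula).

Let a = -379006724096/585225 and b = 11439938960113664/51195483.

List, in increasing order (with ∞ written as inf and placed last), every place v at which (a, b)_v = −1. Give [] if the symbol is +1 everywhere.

(a, b) ≡ (-26, 3003) mod (ℚ^×)²; places V = {2, 3, 5, 7, 11, 13, 17, ∞}.
(a,b)_3: α=-4, u≡1; β=-11, v≡2 (mod 3); (1|3)=+1, (2|3)=-1; sign (−1)^0·+1^-11·-1^-4 = +1.
(a,b)_2: α=11, β=14; u≡3, v≡3 (mod 8); ε(u)ε(v)=1·1, αω(v)=11·1, βω(u)=14·1; sum ≡ 0  ⇒  +1.
(a,b)_5: α=-2, u≡1; β=0, v≡3 (mod 5); (1|5)=+1, (3|5)=-1; sign (−1)^0·+1^0·-1^-2 = +1.
(a,b)_13: α=1, u≡7; β=1, v≡4 (mod 13); (7|13)=-1, (4|13)=+1; sign (−1)^0·-1^1·+1^1 = -1.
(a,b)_11: α=2, u≡2; β=3, v≡4 (mod 11); (2|11)=-1, (4|11)=+1; sign (−1)^0·-1^3·+1^2 = -1.
(a,b)_7: α=6, u≡2; β=9, v≡1 (mod 7); (2|7)=+1, (1|7)=+1; sign (−1)^0·+1^9·+1^6 = +1.
(a,b)_17: α=-2, u≡16; β=-2, v≡5 (mod 17); (16|17)=+1, (5|17)=-1; sign (−1)^0·+1^-2·-1^-2 = +1.
(a,b)_∞: sgn(-26)=−, sgn(3003)=+, so +1.
|Ram(-26, 3003)| = 2, even; anisotropic at {11, 13}.

[11, 13]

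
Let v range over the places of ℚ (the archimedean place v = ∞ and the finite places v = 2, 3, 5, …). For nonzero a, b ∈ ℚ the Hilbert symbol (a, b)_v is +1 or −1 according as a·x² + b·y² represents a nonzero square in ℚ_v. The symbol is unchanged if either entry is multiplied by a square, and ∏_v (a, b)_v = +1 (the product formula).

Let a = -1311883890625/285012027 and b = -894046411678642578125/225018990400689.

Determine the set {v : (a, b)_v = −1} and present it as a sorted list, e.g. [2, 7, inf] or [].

[11, inf]

(a, b) ≡ (-3, -77) mod (ℚ^×)²; places V = {2, 3, 5, 7, 11, 17, 19, ∞}.
(a,b)_3: α=-7, u≡2; β=-14, v≡1 (mod 3); (2|3)=-1, (1|3)=+1; sign (−1)^0·-1^-14·+1^-7 = +1.
(a,b)_19: α=-4, u≡17; β=-6, v≡12 (mod 19); (17|19)=+1, (12|19)=-1; sign (−1)^0·+1^-6·-1^-4 = +1.
(a,b)_∞: sgn(-3)=−, sgn(-77)=−, so -1.
(a,b)_2: α=0, β=0; u≡5, v≡3 (mod 8); ε(u)ε(v)=0·1, αω(v)=0·1, βω(u)=0·1; sum ≡ 0  ⇒  +1.
(a,b)_5: α=6, u≡3; β=10, v≡3 (mod 5); (3|5)=-1, (3|5)=-1; sign (−1)^0·-1^10·-1^6 = +1.
(a,b)_11: α=2, u≡7; β=3, v≡1 (mod 11); (7|11)=-1, (1|11)=+1; sign (−1)^0·-1^3·+1^2 = -1.
(a,b)_17: α=2, u≡3; β=4, v≡8 (mod 17); (3|17)=-1, (8|17)=+1; sign (−1)^0·-1^4·+1^2 = +1.
(a,b)_7: α=4, u≡4; β=7, v≡3 (mod 7); (4|7)=+1, (3|7)=-1; sign (−1)^0·+1^7·-1^4 = +1.
(-3, -77 / ℚ) ramifies at {11, ∞}: a division algebra.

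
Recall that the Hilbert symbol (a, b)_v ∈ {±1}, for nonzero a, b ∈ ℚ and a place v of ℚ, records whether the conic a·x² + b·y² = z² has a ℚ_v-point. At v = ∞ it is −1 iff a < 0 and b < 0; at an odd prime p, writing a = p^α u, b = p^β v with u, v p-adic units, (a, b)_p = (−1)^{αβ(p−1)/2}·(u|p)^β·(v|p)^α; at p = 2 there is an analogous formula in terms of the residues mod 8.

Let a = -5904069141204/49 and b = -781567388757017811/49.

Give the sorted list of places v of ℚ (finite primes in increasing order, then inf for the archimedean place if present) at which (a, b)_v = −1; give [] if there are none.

Mod squares: a ≡ -741, b ≡ -1131. Check v ∈ {∞, 2, 3, 7, 13, 19, 29, 31}.
v=2: v_2(a)=2, v_2(b)=0; units ≡ 3, 5 (mod 8); ε·ε+αω+βω = 1·0+2·1+0·1 ≡ 0  ⇒  (a,b)_2 = +1.
v=∞: -741 < 0 and -1131 < 0  ⇒  (a,b)_∞ = -1.
v=3: a=3^9·(≡2), b=3^9·(≡1) mod 3; (2|3)=-1, (1|3)=+1; (−1)^{9·9·1}·(-1)^9·(+1)^9 = +1.
v=13: a=13^1·(≡5), b=13^1·(≡10) mod 13; (5|13)=-1, (10|13)=+1; (−1)^{1·1·6}·(-1)^1·(+1)^1 = -1.
v=7: a=7^-2·(≡4), b=7^-2·(≡3) mod 7; (4|7)=+1, (3|7)=-1; (−1)^{-2·-2·3}·(+1)^-2·(-1)^-2 = +1.
v=29: a=29^2·(≡22), b=29^3·(≡12) mod 29; (22|29)=+1, (12|29)=-1; (−1)^{2·3·14}·(+1)^3·(-1)^2 = +1.
v=19: a=19^3·(≡15), b=19^4·(≡4) mod 19; (15|19)=-1, (4|19)=+1; (−1)^{3·4·9}·(-1)^4·(+1)^3 = +1.
v=31: a=31^0·(≡23), b=31^2·(≡14) mod 31; (23|31)=-1, (14|31)=+1; (−1)^{0·2·15}·(-1)^2·(+1)^0 = +1.
|Ram(-741, -1131)| = 2, even; anisotropic at {13, ∞}.

[13, inf]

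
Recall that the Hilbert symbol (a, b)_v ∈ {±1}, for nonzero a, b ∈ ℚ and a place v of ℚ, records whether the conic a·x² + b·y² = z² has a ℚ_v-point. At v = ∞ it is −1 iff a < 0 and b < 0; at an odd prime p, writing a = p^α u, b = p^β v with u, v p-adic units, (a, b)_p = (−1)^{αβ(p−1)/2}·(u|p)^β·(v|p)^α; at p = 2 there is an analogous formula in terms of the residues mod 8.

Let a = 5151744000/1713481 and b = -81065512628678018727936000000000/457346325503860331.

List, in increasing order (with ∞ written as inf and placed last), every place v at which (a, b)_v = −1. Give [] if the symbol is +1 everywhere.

(a, b) ≡ (5590, -20506915) mod (ℚ^×)²; places V = {2, 3, 5, 7, 11, 13, 17, 23, 29, 43, ∞}.
(a,b)_5: α=3, u≡2; β=9, v≡3 (mod 5); (2|5)=-1, (3|5)=-1; sign (−1)^0·-1^9·-1^3 = +1.
(a,b)_11: α=-2, u≡10; β=-5, v≡5 (mod 11); (10|11)=-1, (5|11)=+1; sign (−1)^0·-1^-5·+1^-2 = -1.
(a,b)_13: α=1, u≡10; β=3, v≡3 (mod 13); (10|13)=+1, (3|13)=+1; sign (−1)^0·+1^3·+1^1 = +1.
(a,b)_17: α=-2, u≡14; β=-6, v≡2 (mod 17); (14|17)=-1, (2|17)=+1; sign (−1)^0·-1^-6·+1^-2 = +1.
(a,b)_43: α=1, u≡9; β=3, v≡5 (mod 43); (9|43)=+1, (5|43)=-1; sign (−1)^1·+1^3·-1^1 = +1.
(a,b)_∞: sgn(5590)=+, sgn(-20506915)=−, so +1.
(a,b)_7: α=-2, u≡1; β=-6, v≡3 (mod 7); (1|7)=+1, (3|7)=-1; sign (−1)^0·+1^-6·-1^-2 = +1.
(a,b)_29: α=0, u≡16; β=1, v≡24 (mod 29); (16|29)=+1, (24|29)=+1; sign (−1)^0·+1^1·+1^0 = +1.
(a,b)_2: α=13, β=42; u≡3, v≡5 (mod 8); ε(u)ε(v)=1·0, αω(v)=13·1, βω(u)=42·1; sum ≡ 1  ⇒  -1.
(a,b)_23: α=0, u≡9; β=1, v≡12 (mod 23); (9|23)=+1, (12|23)=+1; sign (−1)^0·+1^1·+1^0 = +1.
(a,b)_3: α=2, u≡1; β=4, v≡2 (mod 3); (1|3)=+1, (2|3)=-1; sign (−1)^0·+1^4·-1^2 = +1.
Ram(5590, -20506915) = {2, 11}; no ℚ_2-point on the conic.

[2, 11]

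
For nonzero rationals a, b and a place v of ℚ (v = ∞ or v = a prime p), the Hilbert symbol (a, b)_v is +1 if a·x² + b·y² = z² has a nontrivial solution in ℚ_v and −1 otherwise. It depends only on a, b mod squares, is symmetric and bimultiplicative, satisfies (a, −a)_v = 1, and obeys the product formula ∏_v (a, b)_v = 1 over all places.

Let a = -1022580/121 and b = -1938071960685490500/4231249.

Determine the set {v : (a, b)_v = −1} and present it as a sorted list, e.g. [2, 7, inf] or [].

[2, 23, 29, inf]

Mod squares: a ≡ -28405, b ≡ -823745. Check v ∈ {∞, 2, 3, 5, 11, 13, 17, 19, 23, 29}.
v=2: v_2(a)=2, v_2(b)=2; units ≡ 3, 7 (mod 8); ε·ε+αω+βω = 1·1+2·0+2·1 ≡ 1  ⇒  (a,b)_2 = -1.
v=23: a=23^1·(≡19), b=23^3·(≡19) mod 23; (19|23)=-1, (19|23)=-1; (−1)^{1·3·11}·(-1)^3·(-1)^1 = -1.
v=19: a=19^1·(≡1), b=19^3·(≡10) mod 19; (1|19)=+1, (10|19)=-1; (−1)^{1·3·9}·(+1)^3·(-1)^1 = +1.
v=11: a=11^-2·(≡2), b=11^-4·(≡3) mod 11; (2|11)=-1, (3|11)=+1; (−1)^{-2·-4·5}·(-1)^-4·(+1)^-2 = +1.
v=29: a=29^0·(≡21), b=29^1·(≡15) mod 29; (21|29)=-1, (15|29)=-1; (−1)^{0·1·14}·(-1)^1·(-1)^0 = -1.
v=∞: -28405 < 0 and -823745 < 0  ⇒  (a,b)_∞ = -1.
v=3: a=3^2·(≡2), b=3^6·(≡1) mod 3; (2|3)=-1, (1|3)=+1; (−1)^{2·6·1}·(-1)^6·(+1)^2 = +1.
v=13: a=13^1·(≡4), b=13^3·(≡3) mod 13; (4|13)=+1, (3|13)=+1; (−1)^{1·3·6}·(+1)^3·(+1)^1 = +1.
v=5: a=5^1·(≡4), b=5^3·(≡4) mod 5; (4|5)=+1, (4|5)=+1; (−1)^{1·3·2}·(+1)^3·(+1)^1 = +1.
v=17: a=17^0·(≡2), b=17^-2·(≡12) mod 17; (2|17)=+1, (12|17)=-1; (−1)^{0·-2·8}·(+1)^-2·(-1)^0 = +1.
|Ram(-28405, -823745)| = 4, even; anisotropic at {2, 23, 29, ∞}.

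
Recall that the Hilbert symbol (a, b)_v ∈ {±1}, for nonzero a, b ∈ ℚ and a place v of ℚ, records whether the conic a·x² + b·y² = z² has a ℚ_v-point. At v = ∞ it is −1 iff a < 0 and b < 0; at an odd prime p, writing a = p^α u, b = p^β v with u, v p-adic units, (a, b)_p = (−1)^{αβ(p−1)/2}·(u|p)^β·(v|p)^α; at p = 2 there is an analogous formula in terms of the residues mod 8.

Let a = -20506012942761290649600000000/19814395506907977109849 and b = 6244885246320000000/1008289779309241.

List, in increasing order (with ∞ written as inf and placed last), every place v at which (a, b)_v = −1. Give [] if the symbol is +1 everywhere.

[2, 3]

(a, b) ≡ (-69, 255) mod (ℚ^×)²; places V = {2, 3, 5, 7, 11, 13, 17, 19, 23, 29, 31, ∞}.
(a,b)_17: α=2, u≡13; β=1, v≡16 (mod 17); (13|17)=+1, (16|17)=+1; sign (−1)^0·+1^1·+1^2 = +1.
(a,b)_2: α=18, β=10; u≡3, v≡7 (mod 8); ε(u)ε(v)=1·1, αω(v)=18·0, βω(u)=10·1; sum ≡ 1  ⇒  -1.
(a,b)_23: α=3, u≡10; β=2, v≡16 (mod 23); (10|23)=-1, (16|23)=+1; sign (−1)^0·-1^2·+1^3 = +1.
(a,b)_19: α=-2, u≡5; β=-2, v≡8 (mod 19); (5|19)=+1, (8|19)=-1; sign (−1)^0·+1^-2·-1^-2 = +1.
(a,b)_5: α=8, u≡1; β=7, v≡1 (mod 5); (1|5)=+1, (1|5)=+1; sign (−1)^0·+1^7·+1^8 = +1.
(a,b)_31: α=-4, u≡11; β=-2, v≡9 (mod 31); (11|31)=-1, (9|31)=+1; sign (−1)^0·-1^-2·+1^-4 = +1.
(a,b)_11: α=-4, u≡6; β=-2, v≡8 (mod 11); (6|11)=-1, (8|11)=-1; sign (−1)^0·-1^-2·-1^-4 = +1.
(a,b)_29: α=-2, u≡8; β=-2, v≡5 (mod 29); (8|29)=-1, (5|29)=+1; sign (−1)^0·-1^-2·+1^-2 = +1.
(a,b)_13: α=-6, u≡4; β=-4, v≡8 (mod 13); (4|13)=+1, (8|13)=-1; sign (−1)^0·+1^-4·-1^-6 = +1.
(a,b)_3: α=19, u≡1; β=11, v≡1 (mod 3); (1|3)=+1, (1|3)=+1; sign (−1)^1·+1^11·+1^19 = -1.
(a,b)_7: α=2, u≡4; β=2, v≡6 (mod 7); (4|7)=+1, (6|7)=-1; sign (−1)^0·+1^2·-1^2 = +1.
(a,b)_∞: sgn(-69)=−, sgn(255)=+, so +1.
|Ram(-69, 255)| = 2, even; anisotropic at {2, 3}.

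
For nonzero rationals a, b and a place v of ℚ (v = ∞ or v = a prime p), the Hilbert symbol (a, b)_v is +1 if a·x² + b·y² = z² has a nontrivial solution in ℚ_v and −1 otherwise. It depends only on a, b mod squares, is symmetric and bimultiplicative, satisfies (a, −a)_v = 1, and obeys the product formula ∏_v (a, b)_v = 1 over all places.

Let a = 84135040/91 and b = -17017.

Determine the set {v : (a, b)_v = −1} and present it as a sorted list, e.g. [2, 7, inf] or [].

Mod squares: a ≡ 119629510, b ≡ -17017. Check v ∈ {∞, 2, 5, 7, 11, 13, 17, 19, 37}.
v=19: a=19^1·(≡14), b=19^0·(≡7) mod 19; (14|19)=-1, (7|19)=+1; (−1)^{1·0·9}·(-1)^0·(+1)^1 = +1.
v=13: a=13^-1·(≡4), b=13^1·(≡4) mod 13; (4|13)=+1, (4|13)=+1; (−1)^{-1·1·6}·(+1)^1·(+1)^-1 = +1.
v=5: a=5^1·(≡3), b=5^0·(≡3) mod 5; (3|5)=-1, (3|5)=-1; (−1)^{1·0·2}·(-1)^0·(-1)^1 = -1.
v=2: v_2(a)=7, v_2(b)=0; units ≡ 3, 7 (mod 8); ε·ε+αω+βω = 1·1+7·0+0·1 ≡ 1  ⇒  (a,b)_2 = -1.
v=∞: 119629510 > 0 and -17017 < 0  ⇒  (a,b)_∞ = +1.
v=7: a=7^-1·(≡4), b=7^1·(≡5) mod 7; (4|7)=+1, (5|7)=-1; (−1)^{-1·1·3}·(+1)^1·(-1)^-1 = +1.
v=37: a=37^1·(≡5), b=37^0·(≡3) mod 37; (5|37)=-1, (3|37)=+1; (−1)^{1·0·18}·(-1)^0·(+1)^1 = +1.
v=17: a=17^1·(≡2), b=17^1·(≡2) mod 17; (2|17)=+1, (2|17)=+1; (−1)^{1·1·8}·(+1)^1·(+1)^1 = +1.
v=11: a=11^1·(≡7), b=11^1·(≡4) mod 11; (7|11)=-1, (4|11)=+1; (−1)^{1·1·5}·(-1)^1·(+1)^1 = +1.
(119629510, -17017 / ℚ) ramifies at {2, 5}: a division algebra.

[2, 5]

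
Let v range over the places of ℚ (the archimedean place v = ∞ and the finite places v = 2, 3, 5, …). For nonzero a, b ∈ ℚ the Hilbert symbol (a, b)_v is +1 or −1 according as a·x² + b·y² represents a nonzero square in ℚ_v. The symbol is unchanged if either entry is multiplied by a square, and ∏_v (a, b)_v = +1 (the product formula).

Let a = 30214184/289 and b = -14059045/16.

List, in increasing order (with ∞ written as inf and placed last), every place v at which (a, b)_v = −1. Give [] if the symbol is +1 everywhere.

[2, 7]

Mod squares: a ≡ 26, b ≡ -5005. Check v ∈ {∞, 2, 5, 7, 11, 13, 17, 53}.
v=13: a=13^1·(≡5), b=13^1·(≡6) mod 13; (5|13)=-1, (6|13)=-1; (−1)^{1·1·6}·(-1)^1·(-1)^1 = +1.
v=53: a=53^0·(≡33), b=53^2·(≡35) mod 53; (33|53)=-1, (35|53)=-1; (−1)^{0·2·26}·(-1)^2·(-1)^0 = +1.
v=7: a=7^4·(≡6), b=7^1·(≡6) mod 7; (6|7)=-1, (6|7)=-1; (−1)^{4·1·3}·(-1)^1·(-1)^4 = -1.
v=17: a=17^-2·(≡16), b=17^0·(≡11) mod 17; (16|17)=+1, (11|17)=-1; (−1)^{-2·0·8}·(+1)^0·(-1)^-2 = +1.
v=2: v_2(a)=3, v_2(b)=-4; units ≡ 5, 3 (mod 8); ε·ε+αω+βω = 0·1+3·1+-4·1 ≡ 1  ⇒  (a,b)_2 = -1.
v=5: a=5^0·(≡1), b=5^1·(≡1) mod 5; (1|5)=+1, (1|5)=+1; (−1)^{0·1·2}·(+1)^1·(+1)^0 = +1.
v=11: a=11^2·(≡5), b=11^1·(≡10) mod 11; (5|11)=+1, (10|11)=-1; (−1)^{2·1·5}·(+1)^1·(-1)^2 = +1.
v=∞: 26 > 0 and -5005 < 0  ⇒  (a,b)_∞ = +1.
|Ram(26, -5005)| = 2, even; anisotropic at {2, 7}.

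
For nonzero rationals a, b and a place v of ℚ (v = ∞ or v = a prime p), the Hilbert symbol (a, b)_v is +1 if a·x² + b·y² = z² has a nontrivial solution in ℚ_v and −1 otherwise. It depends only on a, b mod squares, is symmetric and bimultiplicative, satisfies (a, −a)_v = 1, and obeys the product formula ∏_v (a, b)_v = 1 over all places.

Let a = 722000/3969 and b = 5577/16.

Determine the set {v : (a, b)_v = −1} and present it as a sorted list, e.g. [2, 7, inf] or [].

[3, 5]

Mod squares: a ≡ 5, b ≡ 33. Check v ∈ {∞, 2, 3, 5, 7, 11, 13, 19}.
v=7: a=7^-2·(≡5), b=7^0·(≡6) mod 7; (5|7)=-1, (6|7)=-1; (−1)^{-2·0·3}·(-1)^0·(-1)^-2 = +1.
v=13: a=13^0·(≡8), b=13^2·(≡11) mod 13; (8|13)=-1, (11|13)=-1; (−1)^{0·2·6}·(-1)^2·(-1)^0 = +1.
v=3: a=3^-4·(≡2), b=3^1·(≡2) mod 3; (2|3)=-1, (2|3)=-1; (−1)^{-4·1·1}·(-1)^1·(-1)^-4 = -1.
v=5: a=5^3·(≡4), b=5^0·(≡2) mod 5; (4|5)=+1, (2|5)=-1; (−1)^{3·0·2}·(+1)^0·(-1)^3 = -1.
v=19: a=19^2·(≡7), b=19^0·(≡3) mod 19; (7|19)=+1, (3|19)=-1; (−1)^{2·0·9}·(+1)^0·(-1)^2 = +1.
v=∞: 5 > 0 and 33 > 0  ⇒  (a,b)_∞ = +1.
v=11: a=11^0·(≡9), b=11^1·(≡9) mod 11; (9|11)=+1, (9|11)=+1; (−1)^{0·1·5}·(+1)^1·(+1)^0 = +1.
v=2: v_2(a)=4, v_2(b)=-4; units ≡ 5, 1 (mod 8); ε·ε+αω+βω = 0·0+4·0+-4·1 ≡ 0  ⇒  (a,b)_2 = +1.
Ram(5, 33) = {3, 5}; no ℚ_3-point on the conic.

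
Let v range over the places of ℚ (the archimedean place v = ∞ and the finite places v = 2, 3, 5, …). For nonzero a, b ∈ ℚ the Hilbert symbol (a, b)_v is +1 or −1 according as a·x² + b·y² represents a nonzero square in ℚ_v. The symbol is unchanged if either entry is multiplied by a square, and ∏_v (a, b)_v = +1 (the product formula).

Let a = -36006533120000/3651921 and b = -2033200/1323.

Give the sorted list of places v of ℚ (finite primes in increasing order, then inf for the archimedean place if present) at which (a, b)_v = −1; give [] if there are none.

(a, b) ≡ (-23, -15249) mod (ℚ^×)²; places V = {2, 3, 5, 7, 13, 17, 23, ∞}.
(a,b)_5: α=4, u≡3; β=2, v≡4 (mod 5); (3|5)=-1, (4|5)=+1; sign (−1)^0·-1^2·+1^4 = +1.
(a,b)_23: α=3, u≡11; β=1, v≡1 (mod 23); (11|23)=-1, (1|23)=+1; sign (−1)^1·-1^1·+1^3 = +1.
(a,b)_2: α=14, β=4; u≡1, v≡7 (mod 8); ε(u)ε(v)=0·1, αω(v)=14·0, βω(u)=4·0; sum ≡ 0  ⇒  +1.
(a,b)_17: α=2, u≡11; β=1, v≡13 (mod 17); (11|17)=-1, (13|17)=+1; sign (−1)^0·-1^1·+1^2 = -1.
(a,b)_∞: sgn(-23)=−, sgn(-15249)=−, so -1.
(a,b)_13: α=-2, u≡4; β=1, v≡12 (mod 13); (4|13)=+1, (12|13)=+1; sign (−1)^0·+1^1·+1^-2 = +1.
(a,b)_7: α=-4, u≡6; β=-2, v≡1 (mod 7); (6|7)=-1, (1|7)=+1; sign (−1)^0·-1^-2·+1^-4 = +1.
(a,b)_3: α=-2, u≡1; β=-3, v≡2 (mod 3); (1|3)=+1, (2|3)=-1; sign (−1)^0·+1^-3·-1^-2 = +1.
Ram(-23, -15249) = {17, ∞}; no ℚ_17-point on the conic.

[17, inf]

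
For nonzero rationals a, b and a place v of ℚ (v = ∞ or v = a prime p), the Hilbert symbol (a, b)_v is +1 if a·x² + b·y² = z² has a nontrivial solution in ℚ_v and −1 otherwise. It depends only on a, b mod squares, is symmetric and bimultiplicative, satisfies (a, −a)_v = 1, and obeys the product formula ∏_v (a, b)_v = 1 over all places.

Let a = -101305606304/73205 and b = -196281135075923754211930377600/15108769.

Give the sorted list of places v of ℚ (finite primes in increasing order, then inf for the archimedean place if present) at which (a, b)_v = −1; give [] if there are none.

Mod squares: a ≡ -32942770, b ≡ -22134. Check v ∈ {∞, 2, 3, 5, 7, 11, 13, 17, 19, 23, 31, 47}.
v=19: a=19^1·(≡2), b=19^2·(≡9) mod 19; (2|19)=-1, (9|19)=+1; (−1)^{1·2·9}·(-1)^2·(+1)^1 = +1.
v=5: a=5^-1·(≡1), b=5^2·(≡4) mod 5; (1|5)=+1, (4|5)=+1; (−1)^{-1·2·2}·(+1)^2·(+1)^-1 = +1.
v=3: a=3^0·(≡2), b=3^13·(≡2) mod 3; (2|3)=-1, (2|3)=-1; (−1)^{0·13·1}·(-1)^13·(-1)^0 = -1.
v=7: a=7^1·(≡1), b=7^3·(≡4) mod 7; (1|7)=+1, (4|7)=+1; (−1)^{1·3·3}·(+1)^3·(+1)^1 = -1.
v=47: a=47^1·(≡25), b=47^2·(≡8) mod 47; (25|47)=+1, (8|47)=+1; (−1)^{1·2·23}·(+1)^2·(+1)^1 = +1.
v=23: a=23^0·(≡14), b=23^-2·(≡11) mod 23; (14|23)=-1, (11|23)=-1; (−1)^{0·-2·11}·(-1)^-2·(-1)^0 = +1.
v=17: a=17^1·(≡5), b=17^3·(≡5) mod 17; (5|17)=-1, (5|17)=-1; (−1)^{1·3·8}·(-1)^3·(-1)^1 = +1.
v=2: v_2(a)=5, v_2(b)=7; units ≡ 7, 5 (mod 8); ε·ε+αω+βω = 1·0+5·1+7·0 ≡ 1  ⇒  (a,b)_2 = -1.
v=∞: -32942770 < 0 and -22134 < 0  ⇒  (a,b)_∞ = -1.
v=11: a=11^-4·(≡2), b=11^0·(≡1) mod 11; (2|11)=-1, (1|11)=+1; (−1)^{-4·0·5}·(-1)^0·(+1)^-4 = +1.
v=13: a=13^0·(≡10), b=13^-4·(≡11) mod 13; (10|13)=+1, (11|13)=-1; (−1)^{0·-4·6}·(+1)^-4·(-1)^0 = +1.
v=31: a=31^3·(≡20), b=31^5·(≡11) mod 31; (20|31)=+1, (11|31)=-1; (−1)^{3·5·15}·(+1)^5·(-1)^3 = +1.
(-32942770, -22134 / ℚ) ramifies at {2, 3, 7, ∞}: a division algebra.

[2, 3, 7, inf]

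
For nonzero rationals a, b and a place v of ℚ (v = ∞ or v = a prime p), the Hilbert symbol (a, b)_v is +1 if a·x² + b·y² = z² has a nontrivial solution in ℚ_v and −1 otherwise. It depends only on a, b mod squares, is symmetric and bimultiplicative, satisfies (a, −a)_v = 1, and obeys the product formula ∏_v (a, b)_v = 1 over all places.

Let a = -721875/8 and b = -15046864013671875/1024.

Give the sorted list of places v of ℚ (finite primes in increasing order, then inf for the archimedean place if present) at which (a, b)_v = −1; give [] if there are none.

(a, b) ≡ (-2310, -1155) mod (ℚ^×)²; places V = {2, 3, 5, 7, 11, ∞}.
(a,b)_2: α=-3, β=-10; u≡5, v≡5 (mod 8); ε(u)ε(v)=0·0, αω(v)=-3·1, βω(u)=-10·1; sum ≡ 1  ⇒  -1.
(a,b)_11: α=1, u≡7; β=3, v≡4 (mod 11); (7|11)=-1, (4|11)=+1; sign (−1)^1·-1^3·+1^1 = +1.
(a,b)_5: α=5, u≡3; β=13, v≡1 (mod 5); (3|5)=-1, (1|5)=+1; sign (−1)^0·-1^13·+1^5 = -1.
(a,b)_∞: sgn(-2310)=−, sgn(-1155)=−, so -1.
(a,b)_7: α=1, u≡6; β=3, v≡6 (mod 7); (6|7)=-1, (6|7)=-1; sign (−1)^1·-1^3·-1^1 = -1.
(a,b)_3: α=1, u≡1; β=3, v≡2 (mod 3); (1|3)=+1, (2|3)=-1; sign (−1)^1·+1^3·-1^1 = +1.
|Ram(-2310, -1155)| = 4, even; anisotropic at {2, 5, 7, ∞}.

[2, 5, 7, inf]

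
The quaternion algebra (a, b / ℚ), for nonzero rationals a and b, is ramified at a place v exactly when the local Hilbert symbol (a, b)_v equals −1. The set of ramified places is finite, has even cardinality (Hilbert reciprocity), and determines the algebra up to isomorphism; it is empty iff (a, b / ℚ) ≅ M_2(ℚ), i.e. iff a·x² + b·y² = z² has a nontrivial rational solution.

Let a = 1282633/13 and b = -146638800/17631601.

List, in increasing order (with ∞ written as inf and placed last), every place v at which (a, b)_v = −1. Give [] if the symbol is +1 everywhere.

[7, 19]

(a, b) ≡ (46189, -77) mod (ℚ^×)²; places V = {2, 3, 5, 7, 11, 13, 17, 19, 23, ∞}.
(a,b)_5: α=0, u≡1; β=2, v≡3 (mod 5); (1|5)=+1, (3|5)=-1; sign (−1)^0·+1^2·-1^0 = +1.
(a,b)_7: α=0, u≡5; β=1, v≡3 (mod 7); (5|7)=-1, (3|7)=-1; sign (−1)^0·-1^1·-1^0 = -1.
(a,b)_2: α=0, β=4; u≡5, v≡3 (mod 8); ε(u)ε(v)=0·1, αω(v)=0·1, βω(u)=4·1; sum ≡ 0  ⇒  +1.
(a,b)_17: α=1, u≡12; β=-2, v≡16 (mod 17); (12|17)=-1, (16|17)=+1; sign (−1)^0·-1^-2·+1^1 = +1.
(a,b)_23: α=0, u≡10; β=2, v≡11 (mod 23); (10|23)=-1, (11|23)=-1; sign (−1)^0·-1^2·-1^0 = +1.
(a,b)_13: α=-1, u≡1; β=-2, v≡1 (mod 13); (1|13)=+1, (1|13)=+1; sign (−1)^0·+1^-2·+1^-1 = +1.
(a,b)_3: α=0, u≡1; β=2, v≡1 (mod 3); (1|3)=+1, (1|3)=+1; sign (−1)^0·+1^2·+1^0 = +1.
(a,b)_11: α=1, u≡7; β=1, v≡5 (mod 11); (7|11)=-1, (5|11)=+1; sign (−1)^1·-1^1·+1^1 = +1.
(a,b)_19: α=3, u≡10; β=-2, v≡18 (mod 19); (10|19)=-1, (18|19)=-1; sign (−1)^0·-1^-2·-1^3 = -1.
(a,b)_∞: sgn(46189)=+, sgn(-77)=−, so +1.
|Ram(46189, -77)| = 2, even; anisotropic at {7, 19}.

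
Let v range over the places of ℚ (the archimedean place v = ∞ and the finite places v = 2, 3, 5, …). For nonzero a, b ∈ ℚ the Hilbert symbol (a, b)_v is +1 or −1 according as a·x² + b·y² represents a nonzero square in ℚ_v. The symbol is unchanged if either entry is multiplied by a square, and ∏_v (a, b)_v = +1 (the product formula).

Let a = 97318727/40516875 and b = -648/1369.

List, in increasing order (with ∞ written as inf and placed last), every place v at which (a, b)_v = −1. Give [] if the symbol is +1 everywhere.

[2, 23]

Mod squares: a ≡ 69, b ≡ -2. Check v ∈ {∞, 2, 3, 5, 7, 11, 17, 23, 37}.
v=2: v_2(a)=0, v_2(b)=3; units ≡ 5, 7 (mod 8); ε·ε+αω+βω = 0·1+0·0+3·1 ≡ 1  ⇒  (a,b)_2 = -1.
v=23: a=23^1·(≡9), b=23^0·(≡15) mod 23; (9|23)=+1, (15|23)=-1; (−1)^{1·0·11}·(+1)^0·(-1)^1 = -1.
v=11: a=11^4·(≡1), b=11^0·(≡9) mod 11; (1|11)=+1, (9|11)=+1; (−1)^{4·0·5}·(+1)^0·(+1)^4 = +1.
v=3: a=3^-3·(≡2), b=3^4·(≡1) mod 3; (2|3)=-1, (1|3)=+1; (−1)^{-3·4·1}·(-1)^4·(+1)^-3 = +1.
v=5: a=5^-4·(≡1), b=5^0·(≡3) mod 5; (1|5)=+1, (3|5)=-1; (−1)^{-4·0·2}·(+1)^0·(-1)^-4 = +1.
v=37: a=37^0·(≡22), b=37^-2·(≡18) mod 37; (22|37)=-1, (18|37)=-1; (−1)^{0·-2·18}·(-1)^-2·(-1)^0 = +1.
v=17: a=17^2·(≡16), b=17^0·(≡13) mod 17; (16|17)=+1, (13|17)=+1; (−1)^{2·0·8}·(+1)^0·(+1)^2 = +1.
v=∞: 69 > 0 and -2 < 0  ⇒  (a,b)_∞ = +1.
v=7: a=7^-4·(≡6), b=7^0·(≡6) mod 7; (6|7)=-1, (6|7)=-1; (−1)^{-4·0·3}·(-1)^0·(-1)^-4 = +1.
(69, -2 / ℚ) ramifies at {2, 23}: a division algebra.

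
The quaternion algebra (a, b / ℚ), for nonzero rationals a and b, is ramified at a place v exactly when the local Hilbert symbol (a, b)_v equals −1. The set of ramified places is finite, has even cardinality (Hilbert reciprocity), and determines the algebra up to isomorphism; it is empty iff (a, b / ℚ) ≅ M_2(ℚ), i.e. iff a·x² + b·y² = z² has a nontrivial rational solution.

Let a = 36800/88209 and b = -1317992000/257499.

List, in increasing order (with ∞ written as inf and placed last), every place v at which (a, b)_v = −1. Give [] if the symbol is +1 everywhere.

[5, 23]

(a, b) ≡ (23, -9061195) mod (ℚ^×)²; places V = {2, 3, 5, 11, 13, 17, 19, 23, 29, ∞}.
(a,b)_11: α=-2, u≡9; β=-1, v≡5 (mod 11); (9|11)=+1, (5|11)=+1; sign (−1)^0·+1^-1·+1^-2 = +1.
(a,b)_19: α=0, u≡17; β=1, v≡8 (mod 19); (17|19)=+1, (8|19)=-1; sign (−1)^0·+1^1·-1^0 = +1.
(a,b)_29: α=0, u≡13; β=1, v≡13 (mod 29); (13|29)=+1, (13|29)=+1; sign (−1)^0·+1^1·+1^0 = +1.
(a,b)_5: α=2, u≡3; β=3, v≡1 (mod 5); (3|5)=-1, (1|5)=+1; sign (−1)^0·-1^3·+1^2 = -1.
(a,b)_13: α=0, u≡9; β=1, v≡11 (mod 13); (9|13)=+1, (11|13)=-1; sign (−1)^0·+1^1·-1^0 = +1.
(a,b)_2: α=6, β=6; u≡7, v≡5 (mod 8); ε(u)ε(v)=1·0, αω(v)=6·1, βω(u)=6·0; sum ≡ 0  ⇒  +1.
(a,b)_23: α=1, u≡9; β=1, v≡16 (mod 23); (9|23)=+1, (16|23)=+1; sign (−1)^1·+1^1·+1^1 = -1.
(a,b)_3: α=-6, u≡2; β=-4, v≡2 (mod 3); (2|3)=-1, (2|3)=-1; sign (−1)^0·-1^-4·-1^-6 = +1.
(a,b)_∞: sgn(23)=+, sgn(-9061195)=−, so +1.
(a,b)_17: α=0, u≡14; β=-2, v≡2 (mod 17); (14|17)=-1, (2|17)=+1; sign (−1)^0·-1^-2·+1^0 = +1.
Ram(23, -9061195) = {5, 23}; no ℚ_5-point on the conic.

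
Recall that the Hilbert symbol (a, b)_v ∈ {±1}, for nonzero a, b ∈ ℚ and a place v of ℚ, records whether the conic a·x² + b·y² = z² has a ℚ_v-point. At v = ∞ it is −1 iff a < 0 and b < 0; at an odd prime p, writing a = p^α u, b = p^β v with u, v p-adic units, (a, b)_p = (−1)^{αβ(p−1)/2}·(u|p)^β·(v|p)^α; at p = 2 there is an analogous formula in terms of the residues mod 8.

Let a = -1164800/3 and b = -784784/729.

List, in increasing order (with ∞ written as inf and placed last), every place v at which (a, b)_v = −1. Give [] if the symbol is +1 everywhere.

Mod squares: a ≡ -546, b ≡ -1001. Check v ∈ {∞, 2, 3, 5, 7, 11, 13}.
v=7: a=7^1·(≡6), b=7^3·(≡1) mod 7; (6|7)=-1, (1|7)=+1; (−1)^{1·3·3}·(-1)^3·(+1)^1 = +1.
v=2: v_2(a)=9, v_2(b)=4; units ≡ 7, 7 (mod 8); ε·ε+αω+βω = 1·1+9·0+4·0 ≡ 1  ⇒  (a,b)_2 = -1.
v=11: a=11^0·(≡4), b=11^1·(≡8) mod 11; (4|11)=+1, (8|11)=-1; (−1)^{0·1·5}·(+1)^1·(-1)^0 = +1.
v=∞: -546 < 0 and -1001 < 0  ⇒  (a,b)_∞ = -1.
v=13: a=13^1·(≡3), b=13^1·(≡4) mod 13; (3|13)=+1, (4|13)=+1; (−1)^{1·1·6}·(+1)^1·(+1)^1 = +1.
v=5: a=5^2·(≡1), b=5^0·(≡4) mod 5; (1|5)=+1, (4|5)=+1; (−1)^{2·0·2}·(+1)^0·(+1)^2 = +1.
v=3: a=3^-1·(≡1), b=3^-6·(≡1) mod 3; (1|3)=+1, (1|3)=+1; (−1)^{-1·-6·1}·(+1)^-6·(+1)^-1 = +1.
Ram(-546, -1001) = {2, ∞}; no ℚ_2-point on the conic.

[2, inf]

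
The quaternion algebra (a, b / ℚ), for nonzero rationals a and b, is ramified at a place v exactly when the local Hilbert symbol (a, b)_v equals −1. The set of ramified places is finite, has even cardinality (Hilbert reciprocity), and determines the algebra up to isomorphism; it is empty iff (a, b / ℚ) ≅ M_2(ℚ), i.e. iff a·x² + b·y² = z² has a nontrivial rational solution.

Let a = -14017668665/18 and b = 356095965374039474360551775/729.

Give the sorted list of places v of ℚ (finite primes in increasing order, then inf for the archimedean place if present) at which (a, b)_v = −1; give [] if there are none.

Mod squares: a ≡ -165889570, b ≡ 1812239. Check v ∈ {∞, 2, 3, 5, 7, 11, 13, 17, 19, 23, 29}.
v=5: a=5^1·(≡4), b=5^2·(≡4) mod 5; (4|5)=+1, (4|5)=+1; (−1)^{1·2·2}·(+1)^2·(+1)^1 = +1.
v=29: a=29^1·(≡24), b=29^3·(≡20) mod 29; (24|29)=+1, (20|29)=+1; (−1)^{1·3·14}·(+1)^3·(+1)^1 = +1.
v=17: a=17^1·(≡3), b=17^2·(≡3) mod 17; (3|17)=-1, (3|17)=-1; (−1)^{1·2·8}·(-1)^2·(-1)^1 = -1.
v=7: a=7^1·(≡4), b=7^2·(≡1) mod 7; (4|7)=+1, (1|7)=+1; (−1)^{1·2·3}·(+1)^2·(+1)^1 = +1.
v=∞: -165889570 < 0 and 1812239 > 0  ⇒  (a,b)_∞ = +1.
v=23: a=23^1·(≡16), b=23^3·(≡1) mod 23; (16|23)=+1, (1|23)=+1; (−1)^{1·3·11}·(+1)^3·(+1)^1 = -1.
v=3: a=3^-2·(≡2), b=3^-6·(≡2) mod 3; (2|3)=-1, (2|3)=-1; (−1)^{-2·-6·1}·(-1)^-6·(-1)^-2 = +1.
v=13: a=13^2·(≡5), b=13^5·(≡4) mod 13; (5|13)=-1, (4|13)=+1; (−1)^{2·5·6}·(-1)^5·(+1)^2 = -1.
v=11: a=11^1·(≡1), b=11^3·(≡7) mod 11; (1|11)=+1, (7|11)=-1; (−1)^{1·3·5}·(+1)^3·(-1)^1 = +1.
v=2: v_2(a)=-1, v_2(b)=0; units ≡ 7, 7 (mod 8); ε·ε+αω+βω = 1·1+-1·0+0·0 ≡ 1  ⇒  (a,b)_2 = -1.
v=19: a=19^1·(≡2), b=19^3·(≡6) mod 19; (2|19)=-1, (6|19)=+1; (−1)^{1·3·9}·(-1)^3·(+1)^1 = +1.
Ram(-165889570, 1812239) = {2, 13, 17, 23}; no ℚ_2-point on the conic.

[2, 13, 17, 23]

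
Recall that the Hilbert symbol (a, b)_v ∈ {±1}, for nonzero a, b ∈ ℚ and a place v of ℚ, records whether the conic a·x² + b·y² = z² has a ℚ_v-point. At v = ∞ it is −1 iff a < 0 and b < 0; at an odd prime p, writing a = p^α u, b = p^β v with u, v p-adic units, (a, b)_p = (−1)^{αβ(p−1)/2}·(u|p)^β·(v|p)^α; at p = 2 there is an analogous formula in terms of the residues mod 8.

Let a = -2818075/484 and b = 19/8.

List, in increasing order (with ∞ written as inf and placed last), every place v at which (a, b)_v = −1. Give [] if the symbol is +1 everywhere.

[2, 23]

(a, b) ≡ (-667, 38) mod (ℚ^×)²; places V = {2, 5, 11, 13, 19, 23, 29, ∞}.
(a,b)_19: α=0, u≡9; β=1, v≡12 (mod 19); (9|19)=+1, (12|19)=-1; sign (−1)^0·+1^1·-1^0 = +1.
(a,b)_∞: sgn(-667)=−, sgn(38)=+, so +1.
(a,b)_2: α=-2, β=-3; u≡5, v≡3 (mod 8); ε(u)ε(v)=0·1, αω(v)=-2·1, βω(u)=-3·1; sum ≡ 1  ⇒  -1.
(a,b)_23: α=1, u≡19; β=0, v≡11 (mod 23); (19|23)=-1, (11|23)=-1; sign (−1)^0·-1^0·-1^1 = -1.
(a,b)_29: α=1, u≡6; β=0, v≡6 (mod 29); (6|29)=+1, (6|29)=+1; sign (−1)^0·+1^0·+1^1 = +1.
(a,b)_13: α=2, u≡10; β=0, v≡4 (mod 13); (10|13)=+1, (4|13)=+1; sign (−1)^0·+1^0·+1^2 = +1.
(a,b)_11: α=-2, u≡1; β=0, v≡1 (mod 11); (1|11)=+1, (1|11)=+1; sign (−1)^0·+1^0·+1^-2 = +1.
(a,b)_5: α=2, u≡3; β=0, v≡3 (mod 5); (3|5)=-1, (3|5)=-1; sign (−1)^0·-1^0·-1^2 = +1.
Ram(-667, 38) = {2, 23}; no ℚ_2-point on the conic.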